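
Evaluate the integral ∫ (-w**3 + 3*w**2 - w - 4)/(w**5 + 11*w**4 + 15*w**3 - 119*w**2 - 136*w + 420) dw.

-29*log(w - 2)/99225 + 53*log(w + 3)/200 - 201*log(w + 5)/196 + 493*log(w + 7)/648 + 2/(315*w - 630) + C

Factor the denominator: (w - 2)**2*(w + 3)*(w + 5)*(w + 7).
Partial-fraction decomposition: 493/(648*(w + 7)) - 201/(196*(w + 5)) + 53/(200*(w + 3)) - 29/(99225*(w - 2)) - 2/(315*(w - 2)**2).
Integrate each term; A/(w−a) gives A·log|w−a|; A/(w−a)² gives −A/(w−a).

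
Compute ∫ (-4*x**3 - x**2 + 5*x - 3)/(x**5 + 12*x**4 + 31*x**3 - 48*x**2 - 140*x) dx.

3*log(x)/140 - 29*log(x - 2)/504 + log(x + 2)/8 - 149*log(x + 5)/70 + 257*log(x + 7)/126 + C

Factor the denominator: x*(x - 2)*(x + 2)*(x + 5)*(x + 7).
Partial-fraction decomposition: 257/(126*(x + 7)) - 149/(70*(x + 5)) + 1/(8*(x + 2)) - 29/(504*(x - 2)) + 3/(140*x).
Integrate each term: A/(x−a) contributes A·log|x−a|.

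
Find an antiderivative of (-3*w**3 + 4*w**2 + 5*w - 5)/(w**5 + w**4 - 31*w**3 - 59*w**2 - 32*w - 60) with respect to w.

Factor the denominator: (w - 6)*(w + 2)*(w + 5)*(w**2 + 1).
Partial-fraction decomposition: -(157*w - 57)/(962*(w**2 + 1)) + 445/(858*(w + 5)) - 5/(24*(w + 2)) - 479/(3256*(w - 6)).
Integrate each term; A/(w−a) gives A·log|w−a|; the (Bw+D)/(w²+p²) term gives a log and an atan.

-479*log(w - 6)/3256 - 5*log(w + 2)/24 + 445*log(w + 5)/858 - 157*log(w**2 + 1)/1924 + 57*atan(w)/962 + C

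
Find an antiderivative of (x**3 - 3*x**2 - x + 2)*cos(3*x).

Use integration by parts with u = x**3 - 3*x**2 - x + 2, dv = cos(3*x) dx, so v = sin(3*x)/3.
Apply parts 3 times (tabular method): alternate signs, differentiate u down to 0, integrate dv up.

x**3*sin(3*x)/3 - x**2*sin(3*x) + x**2*cos(3*x)/3 - 5*x*sin(3*x)/9 - 2*x*cos(3*x)/3 + 8*sin(3*x)/9 - 5*cos(3*x)/27 + C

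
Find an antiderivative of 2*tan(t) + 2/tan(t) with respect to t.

2*log(tan(t)) + C

Let u = tan(t), so du = (tan(t)**2 + 1) dt.
Rewriting, the integral becomes 2·∫ 1/u du = 2·log(u).
Substituting back, u = tan(t).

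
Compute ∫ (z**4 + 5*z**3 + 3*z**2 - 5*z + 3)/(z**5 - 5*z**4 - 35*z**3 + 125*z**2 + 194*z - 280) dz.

Factor the denominator: (z - 7)*(z - 4)*(z - 1)*(z + 2)*(z + 5).
Partial-fraction decomposition: 103/(1944*(z + 5)) - 1/(486*(z + 2)) + 7/(324*(z - 1)) - 607/(486*(z - 4)) + 4231/(1944*(z - 7)).
Integrate each term: A/(z−a) contributes A·log|z−a|.

4231*log(z - 7)/1944 - 607*log(z - 4)/486 + 7*log(z - 1)/324 - log(z + 2)/486 + 103*log(z + 5)/1944 + C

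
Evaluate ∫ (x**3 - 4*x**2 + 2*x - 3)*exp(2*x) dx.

Use integration by parts with u = x**3 - 4*x**2 + 2*x - 3, dv = exp(2*x) dx, so v = exp(2*x)/2.
Apply parts 3 times (tabular method): alternate signs, differentiate u down to 0, integrate dv up.

(4*x**3 - 22*x**2 + 30*x - 27)*exp(2*x)/8 + C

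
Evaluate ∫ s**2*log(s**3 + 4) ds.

s**3*log(s**3 + 4)/3 - s**3/3 + 4*log(s**3 + 4)/3 + C

Let u = s**3 + 4, so du = (3*s**2) ds.
The integral becomes (1/3)·∫ log(u) du; integrate by parts with u′=log(u), dv′=du.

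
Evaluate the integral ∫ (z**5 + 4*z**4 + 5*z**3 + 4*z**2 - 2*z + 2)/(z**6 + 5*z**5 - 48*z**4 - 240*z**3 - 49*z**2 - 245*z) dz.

-2*log(z)/245 + 2831*log(z - 7)/5880 - 569*log(z + 5)/1560 + 4353*log(z + 7)/4900 + log(z**2 + 1)/650 + 8*atan(z)/325 + C

Factor the denominator: z*(z - 7)*(z + 5)*(z + 7)*(z**2 + 1).
Partial-fraction decomposition: (z + 8)/(325*(z**2 + 1)) + 4353/(4900*(z + 7)) - 569/(1560*(z + 5)) + 2831/(5880*(z - 7)) - 2/(245*z).
Integrate each term; A/(z−a) gives A·log|z−a|; the (Bz+D)/(z²+p²) term gives a log and an atan.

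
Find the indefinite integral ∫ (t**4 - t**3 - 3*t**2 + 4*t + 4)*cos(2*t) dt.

Use integration by parts with u = t**4 - t**3 - 3*t**2 + 4*t + 4, dv = cos(2*t) dt, so v = sin(2*t)/2.
Apply parts 4 times (tabular method): alternate signs, differentiate u down to 0, integrate dv up.

t**4*sin(2*t)/2 - t**3*sin(2*t)/2 + t**3*cos(2*t) - 3*t**2*sin(2*t) - 3*t**2*cos(2*t)/4 + 11*t*sin(2*t)/4 - 3*t*cos(2*t) + 7*sin(2*t)/2 + 11*cos(2*t)/8 + C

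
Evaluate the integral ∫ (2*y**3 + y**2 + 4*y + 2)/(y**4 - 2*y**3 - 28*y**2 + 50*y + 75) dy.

Factor the denominator: (y - 5)*(y - 3)*(y + 1)*(y + 5).
Partial-fraction decomposition: 243/(320*(y + 5)) - 1/(32*(y + 1)) - 77/(64*(y - 3)) + 99/(40*(y - 5)).
Integrate each term: A/(y−a) contributes A·log|y−a|.

99*log(y - 5)/40 - 77*log(y - 3)/64 - log(y + 1)/32 + 243*log(y + 5)/320 + C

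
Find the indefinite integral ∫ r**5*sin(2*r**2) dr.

Let u = r², du = 2r dr; rewrite as (1/2)∫ u^2·sin(2u) du.
Now integrate by parts 2 times.

-r**4*cos(2*r**2)/4 + r**2*sin(2*r**2)/4 + cos(2*r**2)/8 + C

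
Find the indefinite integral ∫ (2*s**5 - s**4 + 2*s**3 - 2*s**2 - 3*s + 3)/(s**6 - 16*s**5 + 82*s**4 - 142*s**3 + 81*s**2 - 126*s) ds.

-log(s)/42 + 31783*log(s - 7)/1400 - 4867*log(s - 6)/222 + 29*log(s - 3)/24 + 17*log(s**2 + 1)/925 + atan(s)/1850 + C

Factor the denominator: s*(s - 7)*(s - 6)*(s - 3)*(s**2 + 1).
Partial-fraction decomposition: (68*s + 1)/(1850*(s**2 + 1)) + 29/(24*(s - 3)) - 4867/(222*(s - 6)) + 31783/(1400*(s - 7)) - 1/(42*s).
Integrate each term; A/(s−a) gives A·log|s−a|; the (Bs+D)/(s²+p²) term gives a log and an atan.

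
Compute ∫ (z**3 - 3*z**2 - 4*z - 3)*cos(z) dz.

z**3*sin(z) - 3*z**2*sin(z) + 3*z**2*cos(z) - 10*z*sin(z) - 6*z*cos(z) + 3*sin(z) - 10*cos(z) + C

Use integration by parts with u = z**3 - 3*z**2 - 4*z - 3, dv = cos(z) dz, so v = sin(z).
Apply parts 3 times (tabular method): alternate signs, differentiate u down to 0, integrate dv up.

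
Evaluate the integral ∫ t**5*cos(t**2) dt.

t**4*sin(t**2)/2 + t**2*cos(t**2) - sin(t**2) + C

Let u = t², du = 2t dt; rewrite as (1/2)∫ u^2·cos(1u) du.
Now integrate by parts 2 times.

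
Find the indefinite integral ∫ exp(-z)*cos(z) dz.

Let I denote the integral. Integrate by parts with u = cos(z), dv = exp(-z) dz, so v = -exp(-z): I = -exp(-z)*cos(z) − ∫ exp(-z)*sin(z) dz.
Apply parts again with u = sin(z), dv = exp(-z) dz: ∫ exp(-z)*sin(z) dz = -exp(-z)*sin(z) + I. Substituting back brings back I: I = exp(-z)*sin(z) - exp(-z)*cos(z) − I.
Solving for I: (1 + 1)·I equals the remaining terms, so I = (1/2)·(exp(-z)*sin(z) - exp(-z)*cos(z)).

exp(-z)*sin(z)/2 - exp(-z)*cos(z)/2 + C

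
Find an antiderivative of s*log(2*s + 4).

s**2*log(2*s + 4)/2 - s**2/4 + s - 2*log(s + 2) + C

Use integration by parts with u = log(2*s + 4), dv = s ds.
Then du = 2/(2*s + 4) ds and v = s**2/2.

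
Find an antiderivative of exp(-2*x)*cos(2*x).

exp(-2*x)*sin(2*x)/4 - exp(-2*x)*cos(2*x)/4 + C

Let I denote the integral. Integrate by parts with u = cos(2*x), dv = exp(-2*x) dx, so v = -exp(-2*x)/2: I = -exp(-2*x)*cos(2*x)/2 − ∫ exp(-2*x)*sin(2*x) dx.
Apply parts again with u = sin(2*x), dv = exp(-2*x) dx: ∫ exp(-2*x)*sin(2*x) dx = -exp(-2*x)*sin(2*x)/2 + I. Substituting back brings back I: I = exp(-2*x)*sin(2*x)/2 - exp(-2*x)*cos(2*x)/2 − I.
Solving for I: (1 + 1)·I equals the remaining terms, so I = (1/2)·(exp(-2*x)*sin(2*x)/2 - exp(-2*x)*cos(2*x)/2).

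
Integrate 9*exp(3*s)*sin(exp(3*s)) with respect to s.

Let u = exp(3*s), so du = (3*exp(3*s)) ds.
Rewriting, the integral becomes 3·∫ sin(u) du = 3·-cos(u).
Substituting back, u = exp(3*s).

-3*cos(exp(3*s)) + C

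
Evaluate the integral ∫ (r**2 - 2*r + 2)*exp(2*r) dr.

Use integration by parts with u = r**2 - 2*r + 2, dv = exp(2*r) dr, so v = exp(2*r)/2.
Apply parts 2 times (tabular method): alternate signs, differentiate u down to 0, integrate dv up.

(2*r**2 - 6*r + 7)*exp(2*r)/4 + C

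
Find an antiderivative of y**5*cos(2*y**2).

y**4*sin(2*y**2)/4 + y**2*cos(2*y**2)/4 - sin(2*y**2)/8 + C

Let u = y², du = 2y dy; rewrite as (1/2)∫ u^2·cos(2u) du.
Now integrate by parts 2 times.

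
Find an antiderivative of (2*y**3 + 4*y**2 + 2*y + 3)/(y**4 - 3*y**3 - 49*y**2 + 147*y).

Factor the denominator: y*(y - 7)*(y - 3)*(y + 7).
Partial-fraction decomposition: 501/(980*(y + 7)) - 33/(40*(y - 3)) + 899/(392*(y - 7)) + 1/(49*y).
Integrate each term: A/(y−a) contributes A·log|y−a|.

log(y)/49 + 899*log(y - 7)/392 - 33*log(y - 3)/40 + 501*log(y + 7)/980 + C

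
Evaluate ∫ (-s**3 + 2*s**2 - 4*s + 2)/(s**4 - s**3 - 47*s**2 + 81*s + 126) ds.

Factor the denominator: (s - 6)*(s - 3)*(s + 1)*(s + 7).
Partial-fraction decomposition: -157/(260*(s + 7)) + 3/(56*(s + 1)) + 19/(120*(s - 3)) - 166/(273*(s - 6)).
Integrate each term: A/(s−a) contributes A·log|s−a|.

-166*log(s - 6)/273 + 19*log(s - 3)/120 + 3*log(s + 1)/56 - 157*log(s + 7)/260 + C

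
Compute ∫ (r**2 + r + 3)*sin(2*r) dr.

Use integration by parts with u = r**2 + r + 3, dv = sin(2*r) dr, so v = -cos(2*r)/2.
Apply parts 2 times (tabular method): alternate signs, differentiate u down to 0, integrate dv up.

-r**2*cos(2*r)/2 + r*sin(2*r)/2 - r*cos(2*r)/2 + sin(2*r)/4 - 5*cos(2*r)/4 + C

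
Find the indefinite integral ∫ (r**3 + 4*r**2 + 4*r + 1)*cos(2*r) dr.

Use integration by parts with u = r**3 + 4*r**2 + 4*r + 1, dv = cos(2*r) dr, so v = sin(2*r)/2.
Apply parts 3 times (tabular method): alternate signs, differentiate u down to 0, integrate dv up.

r**3*sin(2*r)/2 + 2*r**2*sin(2*r) + 3*r**2*cos(2*r)/4 + 5*r*sin(2*r)/4 + 2*r*cos(2*r) - sin(2*r)/2 + 5*cos(2*r)/8 + C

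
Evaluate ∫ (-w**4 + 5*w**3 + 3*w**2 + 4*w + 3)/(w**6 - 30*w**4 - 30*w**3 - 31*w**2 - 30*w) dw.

Factor the denominator: w*(w - 6)*(w + 1)*(w + 5)*(w**2 + 1).
Partial-fraction decomposition: -(31*w + 1)/(962*(w**2 + 1)) + 149/(715*(w + 5)) - 1/(14*(w + 1)) - 27/(5698*(w - 6)) - 1/(10*w).
Integrate each term; A/(w−a) gives A·log|w−a|; the (Bw+D)/(w²+p²) term gives a log and an atan.

-log(w)/10 - 27*log(w - 6)/5698 - log(w + 1)/14 + 149*log(w + 5)/715 - 31*log(w**2 + 1)/1924 - atan(w)/962 + C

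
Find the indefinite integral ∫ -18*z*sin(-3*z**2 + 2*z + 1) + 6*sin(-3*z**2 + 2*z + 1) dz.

Let u = 3*z**2 - 2*z - 1, so du = (6*z - 2) dz.
Rewriting, the integral becomes 3·∫ sin(u) du = 3·-cos(u).
Substituting back, u = 3*z**2 - 2*z - 1.

-3*cos(-3*z**2 + 2*z + 1) + C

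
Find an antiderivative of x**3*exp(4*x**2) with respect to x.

Let u = x², du = 2x dx; rewrite as (1/2)∫ u^1·exp(4u) du.
Now integrate by parts 1 time.

(4*x**2 - 1)*exp(4*x**2)/32 + C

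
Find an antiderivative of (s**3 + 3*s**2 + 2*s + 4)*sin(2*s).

Use integration by parts with u = s**3 + 3*s**2 + 2*s + 4, dv = sin(2*s) ds, so v = -cos(2*s)/2.
Apply parts 3 times (tabular method): alternate signs, differentiate u down to 0, integrate dv up.

-s**3*cos(2*s)/2 + 3*s**2*sin(2*s)/4 - 3*s**2*cos(2*s)/2 + 3*s*sin(2*s)/2 - s*cos(2*s)/4 + sin(2*s)/8 - 5*cos(2*s)/4 + C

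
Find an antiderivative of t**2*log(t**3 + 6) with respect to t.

t**3*log(t**3 + 6)/3 - t**3/3 + 2*log(t**3 + 6) + C

Let u = t**3 + 6, so du = (3*t**2) dt.
The integral becomes (1/3)·∫ log(u) du; integrate by parts with u′=log(u), dv′=du.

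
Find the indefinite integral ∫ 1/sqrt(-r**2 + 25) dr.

Substitute r = 5·sin(θ), so dr = 5·cos(θ) dθ and the radical becomes sqrt(-r**2 + 25) = 5·cos(θ) by the Pythagorean identity.
Integrate the resulting trig expression in θ, then back-substitute θ = asin(r/5), sin(θ) = r/5, cos(θ) = sqrt(-r**2 + 25)/5 (absorbing any constant into C).

asin(r/5) + C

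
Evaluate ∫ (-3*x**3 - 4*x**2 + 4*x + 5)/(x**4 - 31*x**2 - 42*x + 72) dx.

-763*log(x - 6)/450 - log(x - 1)/50 + 19*log(x + 3)/18 - 117*log(x + 4)/50 + C

Factor the denominator: (x - 6)*(x - 1)*(x + 3)*(x + 4).
Partial-fraction decomposition: -117/(50*(x + 4)) + 19/(18*(x + 3)) - 1/(50*(x - 1)) - 763/(450*(x - 6)).
Integrate each term: A/(x−a) contributes A·log|x−a|.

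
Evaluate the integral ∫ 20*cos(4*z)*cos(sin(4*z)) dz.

5*sin(sin(4*z)) + C

Let u = sin(4*z), so du = (4*cos(4*z)) dz.
Rewriting, the integral becomes 5·∫ cos(u) du = 5·sin(u).
Substituting back, u = sin(4*z).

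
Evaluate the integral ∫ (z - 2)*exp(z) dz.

Use integration by parts with u = z - 2, dv = exp(z) dz, so v = exp(z).
Apply parts 1 times (tabular method): alternate signs, differentiate u down to 0, integrate dv up.

(z - 3)*exp(z) + C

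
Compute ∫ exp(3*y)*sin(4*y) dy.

3*exp(3*y)*sin(4*y)/25 - 4*exp(3*y)*cos(4*y)/25 + C

Let I denote the integral. Integrate by parts with u = sin(4*y), dv = exp(3*y) dy, so v = exp(3*y)/3: I = exp(3*y)*sin(4*y)/3 − (4/3)·∫ exp(3*y)*cos(4*y) dy.
Apply parts again with u = cos(4*y), dv = exp(3*y) dy: ∫ exp(3*y)*cos(4*y) dy = exp(3*y)*cos(4*y)/3 + (4/3)·I. Substituting back brings back I: I = exp(3*y)*sin(4*y)/3 - 4*exp(3*y)*cos(4*y)/9 − (16/9)·I.
Solving for I: (1 + 16/9)·I equals the remaining terms, so I = (9/25)·(exp(3*y)*sin(4*y)/3 - 4*exp(3*y)*cos(4*y)/9).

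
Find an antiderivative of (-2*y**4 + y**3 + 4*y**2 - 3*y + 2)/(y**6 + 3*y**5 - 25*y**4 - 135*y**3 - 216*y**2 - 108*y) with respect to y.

-log(y)/54 - 281*log(y - 6)/3402 + 3*log(y + 1)/14 + log(y + 2) - 541*log(y + 3)/486 + 71/(27*y + 81) + C

Factor the denominator: y*(y - 6)*(y + 1)*(y + 2)*(y + 3)**2.
Partial-fraction decomposition: -541/(486*(y + 3)) - 71/(27*(y + 3)**2) + 1/(y + 2) + 3/(14*(y + 1)) - 281/(3402*(y - 6)) - 1/(54*y).
Integrate each term; A/(y−a) gives A·log|y−a|; A/(y−a)² gives −A/(y−a).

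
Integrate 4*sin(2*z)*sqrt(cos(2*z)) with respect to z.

-4*cos(2*z)**(3/2)/3 + C

Let u = cos(2*z), so du = (-2*sin(2*z)) dz.
Rewriting, the integral becomes -2·∫ √u du = -2·(2/3)u^(3/2).
Substituting back, u = cos(2*z).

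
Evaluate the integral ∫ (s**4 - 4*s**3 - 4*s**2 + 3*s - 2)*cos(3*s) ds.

s**4*sin(3*s)/3 - 4*s**3*sin(3*s)/3 + 4*s**3*cos(3*s)/9 - 16*s**2*sin(3*s)/9 - 4*s**2*cos(3*s)/3 + 17*s*sin(3*s)/9 - 32*s*cos(3*s)/27 - 22*sin(3*s)/81 + 17*cos(3*s)/27 + C

Use integration by parts with u = s**4 - 4*s**3 - 4*s**2 + 3*s - 2, dv = cos(3*s) ds, so v = sin(3*s)/3.
Apply parts 4 times (tabular method): alternate signs, differentiate u down to 0, integrate dv up.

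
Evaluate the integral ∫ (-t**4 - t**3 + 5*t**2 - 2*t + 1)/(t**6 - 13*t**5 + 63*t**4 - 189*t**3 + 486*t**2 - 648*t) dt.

-log(t)/648 - 1343*log(t - 6)/1620 + 247*log(t - 4)/200 - 34*log(t - 3)/81 + 31*log(t**2 + 9)/4050 + 22*atan(t/3)/225 + C

Factor the denominator: t*(t - 6)*(t - 4)*(t - 3)*(t**2 + 9).
Partial-fraction decomposition: (31*t + 594)/(2025*(t**2 + 9)) - 34/(81*(t - 3)) + 247/(200*(t - 4)) - 1343/(1620*(t - 6)) - 1/(648*t).
Integrate each term; A/(t−a) gives A·log|t−a|; the (Bt+D)/(t²+p²) term gives a log and an atan.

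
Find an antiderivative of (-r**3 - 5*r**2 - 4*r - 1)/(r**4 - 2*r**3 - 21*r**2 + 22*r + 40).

Factor the denominator: (r - 5)*(r - 2)*(r + 1)*(r + 4).
Partial-fraction decomposition: 1/(162*(r + 4)) - 1/(54*(r + 1)) + 37/(54*(r - 2)) - 271/(162*(r - 5)).
Integrate each term: A/(r−a) contributes A·log|r−a|.

-271*log(r - 5)/162 + 37*log(r - 2)/54 - log(r + 1)/54 + log(r + 4)/162 + C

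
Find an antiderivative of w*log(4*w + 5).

Use integration by parts with u = log(4*w + 5), dv = w dw.
Then du = 4/(4*w + 5) dw and v = w**2/2.

w**2*log(4*w + 5)/2 - w**2/4 + 5*w/8 - 25*log(4*w + 5)/32 + C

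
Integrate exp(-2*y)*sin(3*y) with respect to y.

Let I denote the integral. Integrate by parts with u = sin(3*y), dv = exp(-2*y) dy, so v = -exp(-2*y)/2: I = -exp(-2*y)*sin(3*y)/2 + (3/2)·∫ exp(-2*y)*cos(3*y) dy.
Apply parts again with u = cos(3*y), dv = exp(-2*y) dy: ∫ exp(-2*y)*cos(3*y) dy = -exp(-2*y)*cos(3*y)/2 − (3/2)·I. Substituting back brings back I: I = -exp(-2*y)*sin(3*y)/2 - 3*exp(-2*y)*cos(3*y)/4 − (9/4)·I.
Solving for I: (1 + 9/4)·I equals the remaining terms, so I = (4/13)·(-exp(-2*y)*sin(3*y)/2 - 3*exp(-2*y)*cos(3*y)/4).

-2*exp(-2*y)*sin(3*y)/13 - 3*exp(-2*y)*cos(3*y)/13 + C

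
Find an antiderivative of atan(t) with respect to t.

Use integration by parts with u = arctan(t), dv = dt.
Then du = 1/(t**2 + 1) dt.

t*atan(t) - log(t**2 + 1)/2 + C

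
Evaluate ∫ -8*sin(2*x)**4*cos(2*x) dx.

Let u = sin(2*x), so du = (2*cos(2*x)) dx.
Rewriting, the integral becomes -4·∫ u^4 du = -4·u^5/5.
Substituting back, u = sin(2*x).

-4*sin(2*x)**5/5 + C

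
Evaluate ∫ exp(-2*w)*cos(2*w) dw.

exp(-2*w)*sin(2*w)/4 - exp(-2*w)*cos(2*w)/4 + C

Let I denote the integral. Integrate by parts with u = cos(2*w), dv = exp(-2*w) dw, so v = -exp(-2*w)/2: I = -exp(-2*w)*cos(2*w)/2 − ∫ exp(-2*w)*sin(2*w) dw.
Apply parts again with u = sin(2*w), dv = exp(-2*w) dw: ∫ exp(-2*w)*sin(2*w) dw = -exp(-2*w)*sin(2*w)/2 + I. Substituting back brings back I: I = exp(-2*w)*sin(2*w)/2 - exp(-2*w)*cos(2*w)/2 − I.
Solving for I: (1 + 1)·I equals the remaining terms, so I = (1/2)·(exp(-2*w)*sin(2*w)/2 - exp(-2*w)*cos(2*w)/2).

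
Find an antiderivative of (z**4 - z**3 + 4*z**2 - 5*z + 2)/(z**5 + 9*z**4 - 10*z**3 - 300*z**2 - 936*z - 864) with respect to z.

299*log(z - 6)/2160 - 13*log(z + 2)/16 + 161*log(z + 3)/27 - 203*log(z + 4)/20 + 211*log(z + 6)/36 + C

Factor the denominator: (z - 6)*(z + 2)*(z + 3)*(z + 4)*(z + 6).
Partial-fraction decomposition: 211/(36*(z + 6)) - 203/(20*(z + 4)) + 161/(27*(z + 3)) - 13/(16*(z + 2)) + 299/(2160*(z - 6)).
Integrate each term: A/(z−a) contributes A·log|z−a|.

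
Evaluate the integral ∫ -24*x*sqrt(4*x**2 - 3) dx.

-2*(4*x**2 - 3)**(3/2) + C

Let u = 4*x**2 - 3, so du = (8*x) dx.
Rewriting, the integral becomes -3·∫ √u du = -3·(2/3)u^(3/2).
Substituting back, u = 4*x**2 - 3.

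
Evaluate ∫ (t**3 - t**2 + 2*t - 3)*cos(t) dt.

t**3*sin(t) - t**2*sin(t) + 3*t**2*cos(t) - 4*t*sin(t) - 2*t*cos(t) - sin(t) - 4*cos(t) + C

Use integration by parts with u = t**3 - t**2 + 2*t - 3, dv = cos(t) dt, so v = sin(t).
Apply parts 3 times (tabular method): alternate signs, differentiate u down to 0, integrate dv up.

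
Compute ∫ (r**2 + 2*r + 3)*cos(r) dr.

r**2*sin(r) + 2*r*sin(r) + 2*r*cos(r) + sin(r) + 2*cos(r) + C

Use integration by parts with u = r**2 + 2*r + 3, dv = cos(r) dr, so v = sin(r).
Apply parts 2 times (tabular method): alternate signs, differentiate u down to 0, integrate dv up.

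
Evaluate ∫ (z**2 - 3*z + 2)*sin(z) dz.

Use integration by parts with u = z**2 - 3*z + 2, dv = sin(z) dz, so v = -cos(z).
Apply parts 2 times (tabular method): alternate signs, differentiate u down to 0, integrate dv up.

-z**2*cos(z) + 2*z*sin(z) + 3*z*cos(z) - 3*sin(z) + C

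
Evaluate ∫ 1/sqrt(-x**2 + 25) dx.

asin(x/5) + C

Substitute x = 5·sin(θ), so dx = 5·cos(θ) dθ and the radical becomes sqrt(-x**2 + 25) = 5·cos(θ) by the Pythagorean identity.
Integrate the resulting trig expression in θ, then back-substitute θ = asin(x/5), sin(θ) = x/5, cos(θ) = sqrt(-x**2 + 25)/5 (absorbing any constant into C).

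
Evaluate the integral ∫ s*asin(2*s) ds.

Use integration by parts with u = arcsin(2*s), dv = s ds.
Then du = 2/sqrt(-4*s**2 + 1) ds.

s**2*asin(2*s)/2 + s*sqrt(-4*s**2 + 1)/8 - asin(2*s)/16 + C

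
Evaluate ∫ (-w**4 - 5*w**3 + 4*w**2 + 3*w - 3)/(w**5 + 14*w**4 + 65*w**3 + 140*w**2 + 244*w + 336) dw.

3*log(w + 3)/2 - 113*log(w + 4)/60 - 257*log(w + 7)/318 + 203*log(w**2 + 4)/2120 + 41*atan(w/2)/265 + C

Factor the denominator: (w + 3)*(w + 4)*(w + 7)*(w**2 + 4).
Partial-fraction decomposition: (203*w + 328)/(1060*(w**2 + 4)) - 257/(318*(w + 7)) - 113/(60*(w + 4)) + 3/(2*(w + 3)).
Integrate each term; A/(w−a) gives A·log|w−a|; the (Bw+D)/(w²+p²) term gives a log and an atan.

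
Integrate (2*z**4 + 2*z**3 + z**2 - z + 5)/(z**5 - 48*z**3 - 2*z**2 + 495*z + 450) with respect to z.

Factor the denominator: (z - 5)**2*(z + 1)*(z + 3)*(z + 6).
Partial-fraction decomposition: 2207/(1815*(z + 6)) - 125/(384*(z + 3)) + 7/(360*(z + 1)) + 151951/(139392*(z - 5)) + 1525/(528*(z - 5)**2).
Integrate each term; A/(z−a) gives A·log|z−a|; A/(z−a)² gives −A/(z−a).

151951*log(z - 5)/139392 + 7*log(z + 1)/360 - 125*log(z + 3)/384 + 2207*log(z + 6)/1815 - 1525/(528*z - 2640) + C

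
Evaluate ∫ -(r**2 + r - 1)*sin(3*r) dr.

r**2*cos(3*r)/3 - 2*r*sin(3*r)/9 + r*cos(3*r)/3 - sin(3*r)/9 - 11*cos(3*r)/27 + C

Use integration by parts with u = r**2 + r - 1, dv = -sin(3*r) dr, so v = cos(3*r)/3.
Apply parts 2 times (tabular method): alternate signs, differentiate u down to 0, integrate dv up.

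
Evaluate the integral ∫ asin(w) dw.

Use integration by parts with u = arcsin(w), dv = dw.
Then du = 1/sqrt(-w**2 + 1) dw.

w*asin(w) + sqrt(-w**2 + 1) + C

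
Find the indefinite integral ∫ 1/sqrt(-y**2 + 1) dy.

asin(y) + C

Substitute y = sin(θ), so dy = cos(θ) dθ and the radical becomes sqrt(-y**2 + 1) = cos(θ) by the Pythagorean identity.
Integrate the resulting trig expression in θ, then back-substitute θ = asin(y), sin(θ) = y, cos(θ) = sqrt(-y**2 + 1) (absorbing any constant into C).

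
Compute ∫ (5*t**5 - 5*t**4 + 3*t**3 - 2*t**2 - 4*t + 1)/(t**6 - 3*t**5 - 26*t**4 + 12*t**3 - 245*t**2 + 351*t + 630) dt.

Factor the denominator: (t - 7)*(t - 2)*(t + 1)*(t + 5)*(t**2 + 9).
Partial-fraction decomposition: (4994*t + 1057)/(6409*(t**2 + 9)) + 9577/(5712*(t + 5)) - 1/(96*(t + 1)) - 89/(1365*(t - 2)) + 36467/(13920*(t - 7)).
Integrate each term; A/(t−a) gives A·log|t−a|; the (Bt+D)/(t²+p²) term gives a log and an atan.

36467*log(t - 7)/13920 - 89*log(t - 2)/1365 - log(t + 1)/96 + 9577*log(t + 5)/5712 + 2497*log(t**2 + 9)/6409 + 1057*atan(t/3)/19227 + C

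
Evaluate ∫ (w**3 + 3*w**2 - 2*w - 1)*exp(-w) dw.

(-w**3 - 6*w**2 - 10*w - 9)*exp(-w) + C

Use integration by parts with u = w**3 + 3*w**2 - 2*w - 1, dv = exp(-w) dw, so v = -exp(-w).
Apply parts 3 times (tabular method): alternate signs, differentiate u down to 0, integrate dv up.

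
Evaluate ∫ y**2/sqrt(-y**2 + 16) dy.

-y*sqrt(-y**2 + 16)/2 + 8*asin(y/4) + C

Substitute y = 4·sin(θ), so dy = 4·cos(θ) dθ and the radical becomes sqrt(-y**2 + 16) = 4·cos(θ) by the Pythagorean identity.
Integrate the resulting trig expression in θ, then back-substitute θ = asin(y/4), sin(θ) = y/4, cos(θ) = sqrt(-y**2 + 16)/4 (absorbing any constant into C).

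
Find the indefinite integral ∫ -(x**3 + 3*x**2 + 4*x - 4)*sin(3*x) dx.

Use integration by parts with u = x**3 + 3*x**2 + 4*x - 4, dv = -sin(3*x) dx, so v = cos(3*x)/3.
Apply parts 3 times (tabular method): alternate signs, differentiate u down to 0, integrate dv up.

x**3*cos(3*x)/3 - x**2*sin(3*x)/3 + x**2*cos(3*x) - 2*x*sin(3*x)/3 + 10*x*cos(3*x)/9 - 10*sin(3*x)/27 - 14*cos(3*x)/9 + C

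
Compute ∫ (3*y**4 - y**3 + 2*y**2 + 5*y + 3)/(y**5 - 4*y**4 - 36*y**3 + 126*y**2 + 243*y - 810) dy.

Factor the denominator: (y - 6)*(y - 3)**2*(y + 3)*(y + 5).
Partial-fraction decomposition: 507/(352*(y + 5)) - 23/(54*(y + 3)) - 649/(288*(y - 3)) - 7/(4*(y - 3)**2) + 1259/(297*(y - 6)).
Integrate each term; A/(y−a) gives A·log|y−a|; A/(y−a)² gives −A/(y−a).

1259*log(y - 6)/297 - 649*log(y - 3)/288 - 23*log(y + 3)/54 + 507*log(y + 5)/352 + 7/(4*y - 12) + C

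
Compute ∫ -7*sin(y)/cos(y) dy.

Let u = cos(y), so du = (-sin(y)) dy.
Rewriting, the integral becomes 7·∫ 1/u du = 7·log(u).
Substituting back, u = cos(y).

7*log(cos(y)) + C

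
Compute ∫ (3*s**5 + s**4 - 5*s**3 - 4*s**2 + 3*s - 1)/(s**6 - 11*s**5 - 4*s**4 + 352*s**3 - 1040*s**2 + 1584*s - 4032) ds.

16977*log(s - 7)/689 - 23417*log(s - 6)/960 + 197*log(s - 4)/80 + 4223*log(s + 6)/12480 - 409*log(s**2 + 4)/16960 + 119*atan(s/2)/4240 + C

Factor the denominator: (s - 7)*(s - 6)*(s - 4)*(s + 6)*(s**2 + 4).
Partial-fraction decomposition: -(409*s - 476)/(8480*(s**2 + 4)) + 4223/(12480*(s + 6)) + 197/(80*(s - 4)) - 23417/(960*(s - 6)) + 16977/(689*(s - 7)).
Integrate each term; A/(s−a) gives A·log|s−a|; the (Bs+D)/(s²+p²) term gives a log and an atan.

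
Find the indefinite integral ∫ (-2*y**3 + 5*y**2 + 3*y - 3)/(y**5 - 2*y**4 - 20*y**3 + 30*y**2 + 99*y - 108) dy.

-13*log(y - 4)/49 + log(y - 3)/24 + log(y - 1)/32 + 905*log(y + 3)/4704 + 29/(56*y + 168) + C

Factor the denominator: (y - 4)*(y - 3)*(y - 1)*(y + 3)**2.
Partial-fraction decomposition: 905/(4704*(y + 3)) - 29/(56*(y + 3)**2) + 1/(32*(y - 1)) + 1/(24*(y - 3)) - 13/(49*(y - 4)).
Integrate each term; A/(y−a) gives A·log|y−a|; A/(y−a)² gives −A/(y−a).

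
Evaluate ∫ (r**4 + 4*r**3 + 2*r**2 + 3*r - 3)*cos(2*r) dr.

Use integration by parts with u = r**4 + 4*r**3 + 2*r**2 + 3*r - 3, dv = cos(2*r) dr, so v = sin(2*r)/2.
Apply parts 4 times (tabular method): alternate signs, differentiate u down to 0, integrate dv up.

r**4*sin(2*r)/2 + 2*r**3*sin(2*r) + r**3*cos(2*r) - r**2*sin(2*r)/2 + 3*r**2*cos(2*r) - 3*r*sin(2*r)/2 - r*cos(2*r)/2 - 5*sin(2*r)/4 - 3*cos(2*r)/4 + C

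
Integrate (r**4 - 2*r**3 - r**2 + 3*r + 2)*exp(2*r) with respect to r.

(r**4 - 4*r**3 + 5*r**2 - 2*r + 3)*exp(2*r)/2 + C

Use integration by parts with u = r**4 - 2*r**3 - r**2 + 3*r + 2, dv = exp(2*r) dr, so v = exp(2*r)/2.
Apply parts 4 times (tabular method): alternate signs, differentiate u down to 0, integrate dv up.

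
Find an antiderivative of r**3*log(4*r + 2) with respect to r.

Use integration by parts with u = log(4*r + 2), dv = r**3 dr.
Then du = 4/(4*r + 2) dr and v = r**4/4.

r**4*log(4*r + 2)/4 - r**4/16 + r**3/24 - r**2/32 + r/32 - log(2*r + 1)/64 + C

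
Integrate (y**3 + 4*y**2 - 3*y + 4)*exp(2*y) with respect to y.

Use integration by parts with u = y**3 + 4*y**2 - 3*y + 4, dv = exp(2*y) dy, so v = exp(2*y)/2.
Apply parts 3 times (tabular method): alternate signs, differentiate u down to 0, integrate dv up.

(4*y**3 + 10*y**2 - 22*y + 27)*exp(2*y)/8 + C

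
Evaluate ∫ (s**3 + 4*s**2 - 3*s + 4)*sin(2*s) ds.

-s**3*cos(2*s)/2 + 3*s**2*sin(2*s)/4 - 2*s**2*cos(2*s) + 2*s*sin(2*s) + 9*s*cos(2*s)/4 - 9*sin(2*s)/8 - cos(2*s) + C

Use integration by parts with u = s**3 + 4*s**2 - 3*s + 4, dv = sin(2*s) ds, so v = -cos(2*s)/2.
Apply parts 3 times (tabular method): alternate signs, differentiate u down to 0, integrate dv up.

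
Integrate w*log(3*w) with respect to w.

Use integration by parts with u = log(3*w), dv = w dw.
Then du = 1/w dw and v = w**2/2.

w**2*(log(w) + log(3))/2 - w**2/4 + C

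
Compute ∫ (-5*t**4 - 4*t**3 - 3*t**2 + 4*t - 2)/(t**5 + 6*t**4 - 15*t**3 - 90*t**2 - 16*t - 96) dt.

-157*log(t - 4)/136 + 545*log(t + 4)/136 - 575*log(t + 6)/74 - 26*log(t**2 + 1)/629 + 16*atan(t)/629 + C

Factor the denominator: (t - 4)*(t + 4)*(t + 6)*(t**2 + 1).
Partial-fraction decomposition: -4*(13*t - 4)/(629*(t**2 + 1)) - 575/(74*(t + 6)) + 545/(136*(t + 4)) - 157/(136*(t - 4)).
Integrate each term; A/(t−a) gives A·log|t−a|; the (Bt+D)/(t²+p²) term gives a log and an atan.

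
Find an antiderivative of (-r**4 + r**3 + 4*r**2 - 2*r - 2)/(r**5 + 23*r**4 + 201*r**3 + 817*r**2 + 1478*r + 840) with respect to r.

Factor the denominator: (r + 1)*(r + 4)*(r + 5)*(r + 6)*(r + 7).
Partial-fraction decomposition: -634/(9*(r + 7)) + 679/(5*(r + 6)) - 321/(4*(r + 5)) + 125/(9*(r + 4)) + 1/(180*(r + 1)).
Integrate each term: A/(r−a) contributes A·log|r−a|.

log(r + 1)/180 + 125*log(r + 4)/9 - 321*log(r + 5)/4 + 679*log(r + 6)/5 - 634*log(r + 7)/9 + C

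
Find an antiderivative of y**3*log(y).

Use integration by parts with u = log(y), dv = y**3 dy.
Then du = 1/y dy and v = y**4/4.

y**4*log(y)/4 - y**4/16 + C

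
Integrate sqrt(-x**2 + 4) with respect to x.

x*sqrt(-x**2 + 4)/2 + 2*asin(x/2) + C

Substitute x = 2·sin(θ), so dx = 2·cos(θ) dθ and the radical becomes sqrt(-x**2 + 4) = 2·cos(θ) by the Pythagorean identity.
Integrate the resulting trig expression in θ, then back-substitute θ = asin(x/2), sin(θ) = x/2, cos(θ) = sqrt(-x**2 + 4)/2 (absorbing any constant into C).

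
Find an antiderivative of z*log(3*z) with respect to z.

z**2*(log(z) + log(3))/2 - z**2/4 + C

Use integration by parts with u = log(3*z), dv = z dz.
Then du = 1/z dz and v = z**2/2.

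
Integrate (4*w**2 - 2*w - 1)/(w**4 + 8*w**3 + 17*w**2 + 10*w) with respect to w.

-log(w)/10 - 5*log(w + 1)/4 + 19*log(w + 2)/6 - 109*log(w + 5)/60 + C

Factor the denominator: w*(w + 1)*(w + 2)*(w + 5).
Partial-fraction decomposition: -109/(60*(w + 5)) + 19/(6*(w + 2)) - 5/(4*(w + 1)) - 1/(10*w).
Integrate each term: A/(w−a) contributes A·log|w−a|.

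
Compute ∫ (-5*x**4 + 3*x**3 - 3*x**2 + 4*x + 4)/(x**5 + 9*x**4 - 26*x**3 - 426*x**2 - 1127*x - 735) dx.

Factor the denominator: (x - 7)*(x + 1)*(x + 3)*(x + 5)*(x + 7).
Partial-fraction decomposition: -13205/(672*(x + 7)) + 1197/(64*(x + 5)) - 521/(160*(x + 3)) + 11/(384*(x + 1)) - 3697/(4480*(x - 7)).
Integrate each term: A/(x−a) contributes A·log|x−a|.

-3697*log(x - 7)/4480 + 11*log(x + 1)/384 - 521*log(x + 3)/160 + 1197*log(x + 5)/64 - 13205*log(x + 7)/672 + C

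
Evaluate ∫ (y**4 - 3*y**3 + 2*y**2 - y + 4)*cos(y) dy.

Use integration by parts with u = y**4 - 3*y**3 + 2*y**2 - y + 4, dv = cos(y) dy, so v = sin(y).
Apply parts 4 times (tabular method): alternate signs, differentiate u down to 0, integrate dv up.

y**4*sin(y) - 3*y**3*sin(y) + 4*y**3*cos(y) - 10*y**2*sin(y) - 9*y**2*cos(y) + 17*y*sin(y) - 20*y*cos(y) + 24*sin(y) + 17*cos(y) + C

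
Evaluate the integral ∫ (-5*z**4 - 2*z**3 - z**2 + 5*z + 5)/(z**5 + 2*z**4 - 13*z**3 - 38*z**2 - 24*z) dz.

Factor the denominator: z*(z - 4)*(z + 1)*(z + 2)*(z + 3).
Partial-fraction decomposition: -185/(21*(z + 3)) + 73/(12*(z + 2)) - 2/(5*(z + 1)) - 1399/(840*(z - 4)) - 5/(24*z).
Integrate each term: A/(z−a) contributes A·log|z−a|.

-5*log(z)/24 - 1399*log(z - 4)/840 - 2*log(z + 1)/5 + 73*log(z + 2)/12 - 185*log(z + 3)/21 + C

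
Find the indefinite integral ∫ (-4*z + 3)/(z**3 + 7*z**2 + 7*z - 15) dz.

Factor the denominator: (z - 1)*(z + 3)*(z + 5).
Partial-fraction decomposition: 23/(12*(z + 5)) - 15/(8*(z + 3)) - 1/(24*(z - 1)).
Integrate each term: A/(z−a) contributes A·log|z−a|.

-log(z - 1)/24 - 15*log(z + 3)/8 + 23*log(z + 5)/12 + C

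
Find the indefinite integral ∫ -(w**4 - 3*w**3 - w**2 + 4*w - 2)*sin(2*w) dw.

Use integration by parts with u = w**4 - 3*w**3 - w**2 + 4*w - 2, dv = -sin(2*w) dw, so v = cos(2*w)/2.
Apply parts 4 times (tabular method): alternate signs, differentiate u down to 0, integrate dv up.

w**4*cos(2*w)/2 - w**3*sin(2*w) - 3*w**3*cos(2*w)/2 + 9*w**2*sin(2*w)/4 - 2*w**2*cos(2*w) + 2*w*sin(2*w) + 17*w*cos(2*w)/4 - 17*sin(2*w)/8 + C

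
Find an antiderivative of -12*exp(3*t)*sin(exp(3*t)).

Let u = exp(3*t), so du = (3*exp(3*t)) dt.
Rewriting, the integral becomes -4·∫ sin(u) du = -4·-cos(u).
Substituting back, u = exp(3*t).

4*cos(exp(3*t)) + C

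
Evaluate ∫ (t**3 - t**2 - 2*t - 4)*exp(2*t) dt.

(4*t**3 - 10*t**2 + 2*t - 17)*exp(2*t)/8 + C

Use integration by parts with u = t**3 - t**2 - 2*t - 4, dv = exp(2*t) dt, so v = exp(2*t)/2.
Apply parts 3 times (tabular method): alternate signs, differentiate u down to 0, integrate dv up.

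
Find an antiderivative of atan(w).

Use integration by parts with u = arctan(w), dv = dw.
Then du = 1/(w**2 + 1) dw.

w*atan(w) - log(w**2 + 1)/2 + C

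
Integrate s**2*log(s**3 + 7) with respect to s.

Let u = s**3 + 7, so du = (3*s**2) ds.
The integral becomes (1/3)·∫ log(u) du; integrate by parts with u′=log(u), dv′=du.

s**3*log(s**3 + 7)/3 - s**3/3 + 7*log(s**3 + 7)/3 + C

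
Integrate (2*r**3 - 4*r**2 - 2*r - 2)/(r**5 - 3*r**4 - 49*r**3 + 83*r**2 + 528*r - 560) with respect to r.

79*log(r - 7)/396 - log(r - 4)/12 - log(r - 1)/90 + 93*log(r + 4)/220 - 19*log(r + 5)/36 + C

Factor the denominator: (r - 7)*(r - 4)*(r - 1)*(r + 4)*(r + 5).
Partial-fraction decomposition: -19/(36*(r + 5)) + 93/(220*(r + 4)) - 1/(90*(r - 1)) - 1/(12*(r - 4)) + 79/(396*(r - 7)).
Integrate each term: A/(r−a) contributes A·log|r−a|.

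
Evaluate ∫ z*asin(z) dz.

Use integration by parts with u = arcsin(z), dv = z dz.
Then du = 1/sqrt(-z**2 + 1) dz.

z**2*asin(z)/2 + z*sqrt(-z**2 + 1)/4 - asin(z)/4 + C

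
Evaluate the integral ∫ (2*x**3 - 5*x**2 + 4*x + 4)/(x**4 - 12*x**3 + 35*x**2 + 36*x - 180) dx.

Factor the denominator: (x - 6)*(x - 5)*(x - 3)*(x + 2).
Partial-fraction decomposition: 1/(7*(x + 2)) + 5/(6*(x - 3)) - 149/(14*(x - 5)) + 35/(3*(x - 6)).
Integrate each term: A/(x−a) contributes A·log|x−a|.

35*log(x - 6)/3 - 149*log(x - 5)/14 + 5*log(x - 3)/6 + log(x + 2)/7 + C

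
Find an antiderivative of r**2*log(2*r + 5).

r**3*log(2*r + 5)/3 - r**3/9 + 5*r**2/12 - 25*r/12 + 125*log(2*r + 5)/24 + C

Use integration by parts with u = log(2*r + 5), dv = r**2 dr.
Then du = 2/(2*r + 5) dr and v = r**3/3.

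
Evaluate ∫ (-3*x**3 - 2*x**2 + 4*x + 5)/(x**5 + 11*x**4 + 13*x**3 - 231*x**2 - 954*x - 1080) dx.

Factor the denominator: (x - 5)*(x + 3)**2*(x + 4)*(x + 6).
Partial-fraction decomposition: 557/(198*(x + 6)) - 149/(18*(x + 4)) + 199/(36*(x + 3)) - 7/(3*(x + 3)**2) - 25/(396*(x - 5)).
Integrate each term; A/(x−a) gives A·log|x−a|; A/(x−a)² gives −A/(x−a).

-25*log(x - 5)/396 + 199*log(x + 3)/36 - 149*log(x + 4)/18 + 557*log(x + 6)/198 + 7/(3*x + 9) + C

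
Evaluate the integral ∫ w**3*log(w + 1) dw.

Use integration by parts with u = log(w + 1), dv = w**3 dw.
Then du = 1/(w + 1) dw and v = w**4/4.

w**4*log(w + 1)/4 - w**4/16 + w**3/12 - w**2/8 + w/4 - log(w + 1)/4 + C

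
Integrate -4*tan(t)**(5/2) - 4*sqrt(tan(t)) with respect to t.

-8*tan(t)**(3/2)/3 + C

Let u = tan(t), so du = (tan(t)**2 + 1) dt.
Rewriting, the integral becomes -4·∫ √u du = -4·(2/3)u^(3/2).
Substituting back, u = tan(t).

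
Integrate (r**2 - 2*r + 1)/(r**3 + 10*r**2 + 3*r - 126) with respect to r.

Factor the denominator: (r - 3)*(r + 6)*(r + 7).
Partial-fraction decomposition: 32/(5*(r + 7)) - 49/(9*(r + 6)) + 2/(45*(r - 3)).
Integrate each term: A/(r−a) contributes A·log|r−a|.

2*log(r - 3)/45 - 49*log(r + 6)/9 + 32*log(r + 7)/5 + C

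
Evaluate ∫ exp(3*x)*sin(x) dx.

Let I denote the integral. Integrate by parts with u = sin(x), dv = exp(3*x) dx, so v = exp(3*x)/3: I = exp(3*x)*sin(x)/3 − (1/3)·∫ exp(3*x)*cos(x) dx.
Apply parts again with u = cos(x), dv = exp(3*x) dx: ∫ exp(3*x)*cos(x) dx = exp(3*x)*cos(x)/3 + (1/3)·I. Substituting back brings back I: I = exp(3*x)*sin(x)/3 - exp(3*x)*cos(x)/9 − (1/9)·I.
Solving for I: (1 + 1/9)·I equals the remaining terms, so I = (9/10)·(exp(3*x)*sin(x)/3 - exp(3*x)*cos(x)/9).

3*exp(3*x)*sin(x)/10 - exp(3*x)*cos(x)/10 + C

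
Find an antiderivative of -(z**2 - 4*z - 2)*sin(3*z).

Use integration by parts with u = z**2 - 4*z - 2, dv = -sin(3*z) dz, so v = cos(3*z)/3.
Apply parts 2 times (tabular method): alternate signs, differentiate u down to 0, integrate dv up.

z**2*cos(3*z)/3 - 2*z*sin(3*z)/9 - 4*z*cos(3*z)/3 + 4*sin(3*z)/9 - 20*cos(3*z)/27 + C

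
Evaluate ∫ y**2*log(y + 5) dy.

y**3*log(y + 5)/3 - y**3/9 + 5*y**2/6 - 25*y/3 + 125*log(y + 5)/3 + C

Use integration by parts with u = log(y + 5), dv = y**2 dy.
Then du = 1/(y + 5) dy and v = y**3/3.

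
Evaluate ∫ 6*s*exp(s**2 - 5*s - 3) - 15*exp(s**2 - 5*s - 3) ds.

3*exp(s**2 - 5*s - 3) + C

Let u = s**2 - 5*s - 3, so du = (2*s - 5) ds.
Rewriting, the integral becomes 3·∫ e^u du = 3·e^u.
Substituting back, u = s**2 - 5*s - 3.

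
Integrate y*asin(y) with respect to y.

y**2*asin(y)/2 + y*sqrt(-y**2 + 1)/4 - asin(y)/4 + C

Use integration by parts with u = arcsin(y), dv = y dy.
Then du = 1/sqrt(-y**2 + 1) dy.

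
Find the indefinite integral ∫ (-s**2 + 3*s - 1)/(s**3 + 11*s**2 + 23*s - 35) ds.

Factor the denominator: (s - 1)*(s + 5)*(s + 7).
Partial-fraction decomposition: -71/(16*(s + 7)) + 41/(12*(s + 5)) + 1/(48*(s - 1)).
Integrate each term: A/(s−a) contributes A·log|s−a|.

log(s - 1)/48 + 41*log(s + 5)/12 - 71*log(s + 7)/16 + C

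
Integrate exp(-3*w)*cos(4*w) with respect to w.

4*exp(-3*w)*sin(4*w)/25 - 3*exp(-3*w)*cos(4*w)/25 + C

Let I denote the integral. Integrate by parts with u = cos(4*w), dv = exp(-3*w) dw, so v = -exp(-3*w)/3: I = -exp(-3*w)*cos(4*w)/3 − (4/3)·∫ exp(-3*w)*sin(4*w) dw.
Apply parts again with u = sin(4*w), dv = exp(-3*w) dw: ∫ exp(-3*w)*sin(4*w) dw = -exp(-3*w)*sin(4*w)/3 + (4/3)·I. Substituting back brings back I: I = 4*exp(-3*w)*sin(4*w)/9 - exp(-3*w)*cos(4*w)/3 − (16/9)·I.
Solving for I: (1 + 16/9)·I equals the remaining terms, so I = (9/25)·(4*exp(-3*w)*sin(4*w)/9 - exp(-3*w)*cos(4*w)/3).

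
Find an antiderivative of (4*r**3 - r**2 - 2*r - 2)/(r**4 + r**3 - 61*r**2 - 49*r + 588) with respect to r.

1307*log(r - 7)/616 - 13*log(r - 3)/40 - 38*log(r + 4)/33 + 1409*log(r + 7)/420 + C

Factor the denominator: (r - 7)*(r - 3)*(r + 4)*(r + 7).
Partial-fraction decomposition: 1409/(420*(r + 7)) - 38/(33*(r + 4)) - 13/(40*(r - 3)) + 1307/(616*(r - 7)).
Integrate each term: A/(r−a) contributes A·log|r−a|.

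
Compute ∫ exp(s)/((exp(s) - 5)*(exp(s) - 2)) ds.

log(exp(s) - 5)/3 - log(exp(s) - 2)/3 + C

Let u = e^s, du = e^s ds.
The integral becomes ∫ du/((u-2)(u-5)); decompose into partial fractions.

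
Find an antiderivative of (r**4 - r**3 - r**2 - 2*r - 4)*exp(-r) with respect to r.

(-r**4 - 3*r**3 - 8*r**2 - 14*r - 10)*exp(-r) + C

Use integration by parts with u = r**4 - r**3 - r**2 - 2*r - 4, dv = exp(-r) dr, so v = -exp(-r).
Apply parts 4 times (tabular method): alternate signs, differentiate u down to 0, integrate dv up.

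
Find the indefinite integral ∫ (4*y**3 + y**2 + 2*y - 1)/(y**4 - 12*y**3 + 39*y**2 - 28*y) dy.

Factor the denominator: y*(y - 7)*(y - 4)*(y - 1).
Partial-fraction decomposition: 1/(3*(y - 1)) - 31/(4*(y - 4)) + 239/(21*(y - 7)) + 1/(28*y).
Integrate each term: A/(y−a) contributes A·log|y−a|.

log(y)/28 + 239*log(y - 7)/21 - 31*log(y - 4)/4 + log(y - 1)/3 + C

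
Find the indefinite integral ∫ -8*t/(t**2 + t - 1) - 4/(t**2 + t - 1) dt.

-4*log(t**2 + t - 1) + C

Let u = t**2 + t - 1, so du = (2*t + 1) dt.
Rewriting, the integral becomes -4·∫ 1/u du = -4·log(u).
Substituting back, u = t**2 + t - 1.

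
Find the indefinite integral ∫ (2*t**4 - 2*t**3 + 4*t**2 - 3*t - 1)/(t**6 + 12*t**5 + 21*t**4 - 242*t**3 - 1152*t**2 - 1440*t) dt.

log(t)/1440 + 271*log(t - 5)/8910 + 65*log(t + 3)/18 + 983*log(t + 4)/2592 - 3185*log(t + 6)/792 + 715/(72*t + 288) + C

Factor the denominator: t*(t - 5)*(t + 3)*(t + 4)**2*(t + 6).
Partial-fraction decomposition: -3185/(792*(t + 6)) + 983/(2592*(t + 4)) - 715/(72*(t + 4)**2) + 65/(18*(t + 3)) + 271/(8910*(t - 5)) + 1/(1440*t).
Integrate each term; A/(t−a) gives A·log|t−a|; A/(t−a)² gives −A/(t−a).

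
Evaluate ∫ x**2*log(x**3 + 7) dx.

Let u = x**3 + 7, so du = (3*x**2) dx.
The integral becomes (1/3)·∫ log(u) du; integrate by parts with u′=log(u), dv′=du.

x**3*log(x**3 + 7)/3 - x**3/3 + 7*log(x**3 + 7)/3 + C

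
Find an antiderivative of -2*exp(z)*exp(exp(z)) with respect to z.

Let u = exp(z), so du = (exp(z)) dz.
Rewriting, the integral becomes -2·∫ e^u du = -2·e^u.
Substituting back, u = exp(z).

-2*exp(exp(z)) + C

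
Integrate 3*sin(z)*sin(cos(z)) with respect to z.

Let u = cos(z), so du = (-sin(z)) dz.
Rewriting, the integral becomes -3·∫ sin(u) du = -3·-cos(u).
Substituting back, u = cos(z).

3*cos(cos(z)) + C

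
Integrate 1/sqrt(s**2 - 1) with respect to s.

log(s + sqrt(s**2 - 1)) + C

Substitute s = sec(θ), so ds = sec(θ)*tan(θ) dθ and the radical becomes sqrt(s**2 - 1) = tan(θ) by the Pythagorean identity.
Integrate the resulting trig expression in θ, then back-substitute sec(θ) = s, tan(θ) = sqrt(s**2 - 1) (absorbing any constant into C).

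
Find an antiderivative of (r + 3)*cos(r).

Use integration by parts with u = r + 3, dv = cos(r) dr, so v = sin(r).
Apply parts 1 times (tabular method): alternate signs, differentiate u down to 0, integrate dv up.

r*sin(r) + 3*sin(r) + cos(r) + C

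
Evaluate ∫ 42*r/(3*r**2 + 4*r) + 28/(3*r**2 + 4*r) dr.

7*log(3*r**2 + 4*r) + C

Let u = 3*r**2 + 4*r, so du = (6*r + 4) dr.
Rewriting, the integral becomes 7·∫ 1/u du = 7·log(u).
Substituting back, u = 3*r**2 + 4*r.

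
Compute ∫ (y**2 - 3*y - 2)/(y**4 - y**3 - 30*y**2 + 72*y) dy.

Factor the denominator: y*(y - 4)*(y - 3)*(y + 6).
Partial-fraction decomposition: -13/(135*(y + 6)) + 2/(27*(y - 3)) + 1/(20*(y - 4)) - 1/(36*y).
Integrate each term: A/(y−a) contributes A·log|y−a|.

-log(y)/36 + log(y - 4)/20 + 2*log(y - 3)/27 - 13*log(y + 6)/135 + C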